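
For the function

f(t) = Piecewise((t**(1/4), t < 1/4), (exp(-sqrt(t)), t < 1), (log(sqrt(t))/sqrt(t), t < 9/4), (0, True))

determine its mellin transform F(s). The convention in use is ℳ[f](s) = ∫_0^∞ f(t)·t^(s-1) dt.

undo the power substitution: sqrt(t) on [0, 1/2); exp(-t) on [1/2, 1); log(t)/t on [1, 3/2)
treat the 3 regions marked off by 1/4, 1 separately and sum
[0, 1/4) adds the kernel integral of t**(1/4)
segment 1/4 to 1 holds exp(-sqrt(t)); add its integral
between 1 and 9/4 the integrand is log(sqrt(t))/sqrt(t)·t^(s-1)

2**(1 - 2*s)*(4**s*(4*s + 1)*(4*s**2 - 4*s + 1)*uppergamma(2*s, 1/2) - 4**s*(4*s + 1)*(4*s**2 - 4*s + 1)*uppergamma(2*s, 1) + 4**s*(12*s + 3)/3 + 9**s*s*(4*s + 1)*(-4*log(2) + 4*log(3))/3 + 9**s*(-8*s - 2)/3 + 9**s*(4*s + 1)*(-2*log(3) + 2*log(2))/3 + sqrt(2)*(12*s**2 - 12*s + 3)/3)/((4*s + 1)*(4*s**2 - 4*s + 1))
  Re(s) > -1/4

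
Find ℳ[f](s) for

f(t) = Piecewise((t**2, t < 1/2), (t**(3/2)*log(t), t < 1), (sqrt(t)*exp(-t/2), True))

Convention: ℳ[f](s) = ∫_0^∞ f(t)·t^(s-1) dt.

2**(-s - 5/2)*(2**(s + 9/2)*(-s - 2) + 2**(2*s + 3)*(s + 2)*(8*s + (2*s + 1)**2 + 8)*uppergamma(s + 1/2, 1/2) + 8*s + 4*(s + 2)*(2*s + 1)*log(2) + 8*(s + 2)*log(2) + sqrt(2)*(8*s + (2*s + 1)**2 + 8) + 16)/((s + 2)*(8*s + (2*s + 1)**2 + 8))
  Re(s) > -2

remove the shared t-power first: t**(3/2) on [0, 1/2); t*log(t) on [1/2, 1); exp(-t/2) on [1, ∞)
cuts at 1/2, 1: linearity sums the 3 kernel integrals
for t in [0, 1/2): the term is ∫ t**2·t^(s-1)
on [1/2, 1) integrate f = t**(3/2)*log(t) against the kernel
on [1, ∞): add ∫ sqrt(t)*exp(-t/2)·t^(s-1) dt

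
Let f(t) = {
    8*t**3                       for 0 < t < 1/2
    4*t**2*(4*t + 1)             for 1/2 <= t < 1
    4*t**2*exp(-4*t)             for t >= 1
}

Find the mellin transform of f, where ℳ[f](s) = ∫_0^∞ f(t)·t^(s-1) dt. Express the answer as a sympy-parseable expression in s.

invert the common scale on t to get t**3 on [0, 1); t**2*(2*t + 1) on [1, 2); t**2*exp(-2*t) on [2, ∞)
back out the shared t-power: t on [0, 1); 2*t + 1 on [1, 2); exp(-2*t) on [2, ∞)
breakpoints 1/2, 1: one integral from each of the 3 segments
[0, 1/2) adds the kernel integral of 8*t**3
piece [1/2, 1): integrate 4*t**2*(4*t + 1) against the kernel
for t in [1, ∞): the term is ∫ 4*t**2*exp(-4*t)·t^(s-1)

(80*2**(2*s)*(s + 2) + 16*2**(2*s) - 8*2**s*(s + 2) - 4*2**s + (s + 2)*(s + 3)*uppergamma(s + 2, 4))/(4*2**(2*s)*(s + 2)*(s + 3))
  Re(s) > -3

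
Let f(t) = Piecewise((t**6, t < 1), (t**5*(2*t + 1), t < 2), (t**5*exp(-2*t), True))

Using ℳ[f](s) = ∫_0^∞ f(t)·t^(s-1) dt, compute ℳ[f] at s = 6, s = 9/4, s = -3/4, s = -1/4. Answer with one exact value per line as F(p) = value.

F(6) = 114665/132 + 771731*exp(-4)/8
F(9/4) = -248/957 + 2**(3/4)*uppergamma(29/4, 4)/256 + 76288*2**(1/4)/957
F(-3/4) = -152/357 + 2**(3/4)*uppergamma(17/4, 4)/32 + 5696*2**(1/4)/357
F(-1/4) = -168/437 + 2**(1/4)*uppergamma(19/4, 4)/32 + 6336*2**(3/4)/437

back out the shared t-power: t**5 on [0, 1); t**4*(2*t + 1) on [1, 2); t**4*exp(-2*t) on [2, ∞)
the shared t-power comes off first: t**3 on [0, 1); t**2*(2*t + 1) on [1, 2); t**2*exp(-2*t) on [2, ∞)
peel off the shared t-power: t on [0, 1); 2*t + 1 on [1, 2); exp(-2*t) on [2, ∞)
linearity at 1, 2 turns ℳ[f](s) into 3 summed integrals
[0, 1) adds the kernel integral of t**6
between 1 and 2 the integrand is t**5*(2*t + 1)·t^(s-1)
for t in [2, ∞): the term is ∫ t**5*exp(-2*t)·t^(s-1)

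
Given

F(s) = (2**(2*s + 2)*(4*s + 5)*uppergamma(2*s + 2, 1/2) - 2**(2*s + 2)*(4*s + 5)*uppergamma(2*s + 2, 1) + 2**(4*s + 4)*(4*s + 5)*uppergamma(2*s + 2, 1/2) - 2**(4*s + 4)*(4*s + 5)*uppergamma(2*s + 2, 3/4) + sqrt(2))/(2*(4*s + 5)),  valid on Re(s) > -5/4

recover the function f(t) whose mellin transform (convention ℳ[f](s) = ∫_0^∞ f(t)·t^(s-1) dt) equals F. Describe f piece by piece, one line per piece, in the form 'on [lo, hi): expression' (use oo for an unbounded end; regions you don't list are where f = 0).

back out the power substitution: sqrt(2)*t**(5/2)/8 on [0, 1); t**2*exp(-t/2)/4 on [1, 2); t**2*exp(-t/4)/4 on [2, 3)
reversing the common scale on t: t**(5/2) on [0, 1/2); t**2*exp(-t) on [1/2, 1); t**2*exp(-t/2) on [1, 3/2)
strip the shared t-power: sqrt(t) on [0, 1/2); exp(-t) on [1/2, 1); exp(-t/2) on [1, 3/2)
along the cuts 1, 4, ℳ[f](s) splits into 3 integrals
segment 0 to 1 holds sqrt(2)*t**(5/4)/8; add its integral
segment [1, 4) carries t*exp(-sqrt(t)/2)/4; integrate it
the [4, 9) slice contributes ∫ t*exp(-sqrt(t)/4)/4·t^(s-1) dt

on [0, 1): sqrt(2)*t**(5/4)/8
on [1, 4): t*exp(-sqrt(t)/2)/4
on [4, 9): t*exp(-sqrt(t)/4)/4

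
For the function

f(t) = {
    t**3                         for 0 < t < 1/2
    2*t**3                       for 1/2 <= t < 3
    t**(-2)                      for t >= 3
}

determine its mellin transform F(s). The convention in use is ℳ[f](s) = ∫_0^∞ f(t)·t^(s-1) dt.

strip the shared t-power: t on [0, 1/2); 2*t on [1/2, 3); t**(-4) on [3, ∞)
integrate the 3 segments split at 1/2, 3, then add the results
for t in [0, 1/2): the term is ∫ t**3·t^(s-1)
∫ over [1/2, 3) of 2*t**3·t^(s-1) joins the sum
∫ t**(-2)·t^(s-1) over [3, ∞)

(3880*6**s*s - 7800*6**s - 9*s + 18)/(72*2**s*(s**2 + s - 6))
  -3 < Re(s) < 2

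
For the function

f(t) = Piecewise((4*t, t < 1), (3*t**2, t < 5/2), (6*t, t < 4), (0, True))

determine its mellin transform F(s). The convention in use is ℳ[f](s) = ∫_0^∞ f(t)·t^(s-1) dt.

(96*2**(2*s)*(s + 2) + 75*(5/2)**s*(s + 1) + 4*s + 20 - 60*5**s*(s + 2)/2**s)/(4*(s + 1)*(s + 2))
  Re(s) > -1

slice at 1, 5/2, transform all 3 pieces, and sum them
on [0, 1) integrate f = 4*t against the kernel
between 1 and 5/2 the integrand is 3*t**2·t^(s-1)
∫ over [5/2, 4) of 6*t·t^(s-1) joins the sum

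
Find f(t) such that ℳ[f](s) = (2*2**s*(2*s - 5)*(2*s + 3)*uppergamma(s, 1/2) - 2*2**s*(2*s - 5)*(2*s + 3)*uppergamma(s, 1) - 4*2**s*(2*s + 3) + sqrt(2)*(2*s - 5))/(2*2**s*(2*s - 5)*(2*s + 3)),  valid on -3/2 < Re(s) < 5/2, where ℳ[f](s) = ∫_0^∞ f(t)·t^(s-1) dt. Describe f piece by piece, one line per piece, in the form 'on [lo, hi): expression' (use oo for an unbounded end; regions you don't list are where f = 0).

split f at 1/2, 1: ℳ[f](s) collects 3 kernel integrals
the [0, 1/2) slice contributes ∫ t**(3/2)·t^(s-1) dt
∫ over [1/2, 1) of exp(-t)·t^(s-1) joins the sum
piece [1, ∞): integrate t**(-5/2) against the kernel

on [0, 1/2): t**(3/2)
on [1/2, 1): exp(-t)
on [1, oo): t**(-5/2)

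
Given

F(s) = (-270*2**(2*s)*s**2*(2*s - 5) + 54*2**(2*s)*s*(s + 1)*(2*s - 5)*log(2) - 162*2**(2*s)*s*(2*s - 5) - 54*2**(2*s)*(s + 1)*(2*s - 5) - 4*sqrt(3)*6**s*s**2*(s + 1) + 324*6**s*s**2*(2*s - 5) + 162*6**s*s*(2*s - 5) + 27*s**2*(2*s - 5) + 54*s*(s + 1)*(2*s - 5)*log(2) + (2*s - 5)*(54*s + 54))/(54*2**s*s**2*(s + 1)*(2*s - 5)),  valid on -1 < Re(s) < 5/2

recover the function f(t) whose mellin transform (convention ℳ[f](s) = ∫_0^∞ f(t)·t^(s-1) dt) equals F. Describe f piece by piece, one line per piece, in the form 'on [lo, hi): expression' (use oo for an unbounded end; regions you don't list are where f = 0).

linearity at 1/2, 2, 3 turns ℳ[f](s) into 4 summed integrals
on [0, 1/2): add ∫ t·t^(s-1) dt
segment 1/2 to 2 holds log(t); add its integral
over [2, 3), the kernel integral of (t + 3) enters the sum
piece [3, ∞): integrate t**(-5/2) against the kernel

on [0, 1/2): t
on [1/2, 2): log(t)
on [2, 3): t + 3
on [3, oo): t**(-5/2)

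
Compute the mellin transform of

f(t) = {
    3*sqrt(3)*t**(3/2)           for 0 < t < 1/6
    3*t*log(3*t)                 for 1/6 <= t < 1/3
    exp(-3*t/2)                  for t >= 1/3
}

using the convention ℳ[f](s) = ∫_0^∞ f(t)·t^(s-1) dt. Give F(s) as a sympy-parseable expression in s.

(2*2**(2*s)*(2*s + 3)*(s**2 + 2*s + 1)*uppergamma(s, 1/2) - 2*2**s*(2*s + 3) + s*(2*s + 3)*log(2) + 2*s + (2*s + 3)*log(2) + sqrt(2)*(s**2 + 2*s + 1) + 3)/(2*6**s*(2*s + 3)*(s**2 + 2*s + 1))
  Re(s) > -3/2

reversing the common scale on t: t**(3/2) on [0, 1/2); t*log(t) on [1/2, 1); exp(-t/2) on [1, ∞)
linearity at 1/6, 1/3 turns ℳ[f](s) into 3 summed integrals
[0, 1/6) adds the kernel integral of 3*sqrt(3)*t**(3/2)
between 1/6 and 1/3 the integrand is 3*t*log(3*t)·t^(s-1)
over [1/3, ∞), the kernel integral of exp(-3*t/2) enters the sum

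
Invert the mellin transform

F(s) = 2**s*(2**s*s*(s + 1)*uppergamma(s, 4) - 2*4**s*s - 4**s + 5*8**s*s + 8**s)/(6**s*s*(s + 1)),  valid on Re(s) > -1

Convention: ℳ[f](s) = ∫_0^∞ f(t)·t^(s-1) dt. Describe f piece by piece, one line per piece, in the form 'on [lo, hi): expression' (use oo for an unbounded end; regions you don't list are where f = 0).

invert the common scale on t to get t/2 on [0, 2); t + 1 on [2, 4); exp(-t) on [4, ∞)
the common scale on t comes off first: t on [0, 1); 2*t + 1 on [1, 2); exp(-2*t) on [2, ∞)
integrate the 3 segments split at 4/3, 8/3, then add the results
the [0, 4/3) slice contributes ∫ 3*t/4·t^(s-1) dt
segment [4/3, 8/3) carries (3*t/2 + 1); integrate it
on [8/3, ∞) integrate f = exp(-3*t/2) against the kernel

on [0, 4/3): 3*t/4
on [4/3, 8/3): 3*t/2 + 1
on [8/3, oo): exp(-3*t/2)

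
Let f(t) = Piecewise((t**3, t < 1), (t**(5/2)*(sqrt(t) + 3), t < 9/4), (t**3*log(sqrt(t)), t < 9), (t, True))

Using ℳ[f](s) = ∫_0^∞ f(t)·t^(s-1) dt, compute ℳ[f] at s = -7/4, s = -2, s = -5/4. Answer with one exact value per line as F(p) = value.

F(-7/4) = -1844*sqrt(3)/675 - 4 + 213*sqrt(6)/50 + log(2**(9*sqrt(6)/10)*3**(-9*sqrt(6)/10 + 36*sqrt(3)/5))
F(-2) = 9*log(2)/4 + 143/72 + 27*log(3)/4
F(-5/4) = -452*sqrt(3)/147 - 27*sqrt(6)*log(3)/28 - 12/5 + 27*sqrt(6)*log(2)/28 + 3861*sqrt(6)/980 + 108*sqrt(3)*log(3)/7

the shared t-power comes off first: t on [0, 1); sqrt(t)*(sqrt(t) + 3) on [1, 9/4); t*log(sqrt(t)) on [9/4, 9); …
peel off the power substitution: t**2 on [0, 1); t*(t + 3) on [1, 3/2); t**2*log(t) on [3/2, 3); …
remove the shared t-power first: t on [0, 1); t + 3 on [1, 3/2); t*log(t) on [3/2, 3); …
along the cuts 1, 9/4, 9, ℳ[f](s) splits into 4 integrals
∫ t**3·t^(s-1) over [0, 1)
[1, 9/4) adds the kernel integral of t**(5/2)*(sqrt(t) + 3)
on [9/4, 9) integrate f = t**3*log(sqrt(t)) against the kernel
∫ over [9, ∞) of t·t^(s-1) joins the sum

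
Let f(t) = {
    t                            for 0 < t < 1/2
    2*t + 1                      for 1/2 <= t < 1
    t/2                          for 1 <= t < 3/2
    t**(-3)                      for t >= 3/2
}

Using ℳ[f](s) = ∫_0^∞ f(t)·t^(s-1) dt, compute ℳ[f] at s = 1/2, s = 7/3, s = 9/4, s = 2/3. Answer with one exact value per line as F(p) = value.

F(1/2) = -7*sqrt(2)/6 + 167*sqrt(6)/540 + 3
F(7/3) = 2**(2/3)*(-162 + 984*2**(1/3) + 1687*3**(1/3))/2240
F(9/4) = 2**(3/4)*(-70 + 424*2**(1/4) + 659*3**(1/4))/936
F(2/3) = 2**(1/3)*(-2268 + 727*3**(2/3) + 3024*2**(2/3))/2520

integrate the 4 segments split at 1/2, 1, 3/2, then add the results
on [0, 1/2): add ∫ t·t^(s-1) dt
∫ (2*t + 1)·t^(s-1) over [1/2, 1)
the [1, 3/2) slice contributes ∫ t/2·t^(s-1) dt
for t in [3/2, ∞): the term is ∫ t**(-3)·t^(s-1)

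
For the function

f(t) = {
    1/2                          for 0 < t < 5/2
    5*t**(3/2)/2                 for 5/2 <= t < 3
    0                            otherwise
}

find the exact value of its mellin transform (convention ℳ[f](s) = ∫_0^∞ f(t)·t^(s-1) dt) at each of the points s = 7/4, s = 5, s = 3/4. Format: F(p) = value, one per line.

along the cuts 5/2, ℳ[f](s) splits into 2 integrals
on [0, 5/2) integrate f = 1/2 against the kernel
on [5/2, 3) integrate f = 5*t**(3/2)/2 against the kernel

F(7/4) = -625*2**(3/4)*5**(1/4)/104 + 5*2**(1/4)*5**(3/4)/14 + 270*3**(1/4)/13
F(5) = -78125*sqrt(10)/1664 + 625/64 + 3645*sqrt(3)/13
F(3/4) = -125*2**(3/4)*5**(1/4)/36 + 2**(1/4)*5**(3/4)/3 + 10*3**(1/4)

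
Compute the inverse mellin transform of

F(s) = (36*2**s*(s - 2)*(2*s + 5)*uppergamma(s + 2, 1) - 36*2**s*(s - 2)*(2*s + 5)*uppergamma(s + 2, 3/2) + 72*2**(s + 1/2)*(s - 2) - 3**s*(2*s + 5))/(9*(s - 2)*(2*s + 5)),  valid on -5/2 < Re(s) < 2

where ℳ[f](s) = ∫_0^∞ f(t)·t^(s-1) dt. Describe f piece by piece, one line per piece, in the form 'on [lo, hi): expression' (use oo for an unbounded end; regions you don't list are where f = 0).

the shared t-power comes off first: sqrt(t) on [0, 2); exp(-t/2) on [2, 3); t**(-4) on [3, ∞)
the 3 pieces separated at 2, 3 each add one integral
segment [0, 2) carries t**(5/2); integrate it
the [2, 3) slice contributes ∫ t**2*exp(-t/2)·t^(s-1) dt
for t in [3, ∞): the term is ∫ t**(-2)·t^(s-1)

on [0, 2): t**(5/2)
on [2, 3): t**2*exp(-t/2)
on [3, oo): t**(-2)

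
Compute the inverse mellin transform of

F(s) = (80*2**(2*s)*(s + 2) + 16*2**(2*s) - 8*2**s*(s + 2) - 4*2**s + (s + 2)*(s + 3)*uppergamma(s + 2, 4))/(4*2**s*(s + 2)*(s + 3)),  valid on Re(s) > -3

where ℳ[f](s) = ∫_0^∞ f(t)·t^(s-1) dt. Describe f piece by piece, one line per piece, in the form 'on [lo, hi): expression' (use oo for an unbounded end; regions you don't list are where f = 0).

strip the shared t-power: t on [0, 1); 2*t + 1 on [1, 2); exp(-2*t) on [2, ∞)
cuts at 1, 2: linearity sums the 3 kernel integrals
the [0, 1) slice contributes ∫ t**3·t^(s-1) dt
∫ t**2*(2*t + 1)·t^(s-1) over [1, 2)
on [2, ∞): add ∫ t**2*exp(-2*t)·t^(s-1) dt

on [0, 1): t**3
on [1, 2): t**2*(2*t + 1)
on [2, oo): t**2*exp(-2*t)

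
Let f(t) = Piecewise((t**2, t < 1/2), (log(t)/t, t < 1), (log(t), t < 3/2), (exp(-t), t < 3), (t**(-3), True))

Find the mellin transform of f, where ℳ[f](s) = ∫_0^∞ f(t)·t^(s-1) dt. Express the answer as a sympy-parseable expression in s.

(108*2**s*s**2*(s - 3)*(s + 2)*(s**2 - 2*s + 1)*uppergamma(s, 3/2) - 108*2**s*s**2*(s - 3)*(s + 2)*(s**2 - 2*s + 1)*uppergamma(s, 3) - 108*2**s*s**2*(s - 3)*(s + 2) + 108*2**s*(s - 3)*(s + 2)*(s**2 - 2*s + 1) - 108*3**s*s*(s - 3)*(s + 2)*(s**2 - 2*s + 1)*log(2) + 108*3**s*s*(s - 3)*(s + 2)*(s**2 - 2*s + 1)*log(3) - 108*3**s*(s - 3)*(s + 2)*(s**2 - 2*s + 1) - 4*6**s*s**2*(s + 2)*(s**2 - 2*s + 1) + 216*s**3*(s - 3)*(s + 2)*log(2) - 216*s**2*(s - 3)*(s + 2)*log(2) + 216*s**2*(s - 3)*(s + 2) + 27*s**2*(s - 3)*(s**2 - 2*s + 1))/(108*2**s*s**2*(s - 3)*(s + 2)*(s**2 - 2*s + 1))
  -2 < Re(s) < 3

cuts at 1/2, 1, 3/2, 3: linearity sums the 5 kernel integrals
on [0, 1/2) integrate f = t**2 against the kernel
on [1/2, 1) integrate f = log(t)/t against the kernel
segment 1 to 3/2 holds log(t); add its integral
for t in [3/2, 3): the term is ∫ exp(-t)·t^(s-1)
segment [3, ∞) carries t**(-3); integrate it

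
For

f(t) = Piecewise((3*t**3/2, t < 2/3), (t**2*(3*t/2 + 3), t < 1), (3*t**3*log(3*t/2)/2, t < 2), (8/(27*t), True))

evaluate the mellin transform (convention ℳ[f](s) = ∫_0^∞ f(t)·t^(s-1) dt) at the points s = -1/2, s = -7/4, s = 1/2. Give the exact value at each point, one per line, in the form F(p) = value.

F(-1/2) = -1844*sqrt(2)/2025 - 4*sqrt(6)/9 - 3*log(3)/5 + 3*log(2)/5 + 71/25 + 12*sqrt(2)*log(3)/5
F(-7/4) = -4*2**(1/4)*3**(3/4) - 14156*2**(1/4)/7425 - 6*log(3)/5 + 6*log(2)/5 + 12*2**(1/4)*log(3)/5 + 354/25
F(1/2) = -904*sqrt(2)/1323 - 3*log(3)/7 - 8*sqrt(6)/45 + 3*log(2)/7 + 429/245 + 24*sqrt(2)*log(3)/7

reversing the shared t-power: 3*t/2 on [0, 2/3); 3*t/2 + 3 on [2/3, 1); 3*t*log(3*t/2)/2 on [1, 2); …
strip the common scale on t: t on [0, 1); t + 3 on [1, 3/2); t*log(t) on [3/2, 3); …
linearity at 2/3, 1, 2 turns ℳ[f](s) into 4 summed integrals
between 0 and 2/3 the integrand is 3*t**3/2·t^(s-1)
for t in [2/3, 1): the term is ∫ t**2*(3*t/2 + 3)·t^(s-1)
piece [1, 2): integrate 3*t**3*log(3*t/2)/2 against the kernel
on [2, ∞) integrate f = 8/(27*t) against the kernel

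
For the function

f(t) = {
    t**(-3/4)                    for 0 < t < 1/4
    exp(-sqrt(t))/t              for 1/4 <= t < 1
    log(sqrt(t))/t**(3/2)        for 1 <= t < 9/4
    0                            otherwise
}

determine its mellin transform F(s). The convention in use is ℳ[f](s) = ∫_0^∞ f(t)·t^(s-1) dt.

2**(1 - 2*s)*(4**s*(4*s - 3)*(-4*s + 4*(s - 1)**2 + 5)*uppergamma(2*s - 2, 1/2) - 4**s*(4*s - 3)*(-4*s + 4*(s - 1)**2 + 5)*uppergamma(2*s - 2, 1) + 4**s*(108*s - 81)/27 + 9**s*(24 - 32*s)/27 + 9**s*(s - 1)*(4*s - 3)*(-16*log(2) + 16*log(3))/27 + 9**s*(4*s - 3)*(-8*log(3) + 8*log(2))/27 + sqrt(2)*(-432*s + 432*(s - 1)**2 + 540)/27)/((4*s - 3)*(-4*s + 4*(s - 1)**2 + 5))
  Re(s) > 3/4

the shared t-power comes off first: t**(1/4) on [0, 1/4); exp(-sqrt(t)) on [1/4, 1); log(sqrt(t))/sqrt(t) on [1, 9/4)
back out the power substitution: sqrt(t) on [0, 1/2); exp(-t) on [1/2, 1); log(t)/t on [1, 3/2)
summing 3 kernel integrals split by 1/4, 1 yields ℳ[f](s)
∫ over [0, 1/4) of t**(-3/4)·t^(s-1) joins the sum
on [1/4, 1): add ∫ exp(-sqrt(t))/t·t^(s-1) dt
∫ log(sqrt(t))/t**(3/2)·t^(s-1) over [1, 9/4)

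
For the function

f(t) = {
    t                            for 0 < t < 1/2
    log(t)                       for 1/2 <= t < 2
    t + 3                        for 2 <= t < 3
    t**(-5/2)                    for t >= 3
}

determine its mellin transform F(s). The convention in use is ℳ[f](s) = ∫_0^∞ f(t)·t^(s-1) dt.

cuts at 1/2, 2, 3: linearity sums the 4 kernel integrals
between 0 and 1/2 the integrand is t·t^(s-1)
[1/2, 2) adds the kernel integral of log(t)
segment 2 to 3 holds (t + 3); add its integral
∫ t**(-5/2)·t^(s-1) over [3, ∞)

(-270*2**(2*s)*s**2*(2*s - 5) + 54*2**(2*s)*s*(s + 1)*(2*s - 5)*log(2) - 162*2**(2*s)*s*(2*s - 5) - 54*2**(2*s)*(s + 1)*(2*s - 5) - 4*sqrt(3)*6**s*s**2*(s + 1) + 324*6**s*s**2*(2*s - 5) + 162*6**s*s*(2*s - 5) + 27*s**2*(2*s - 5) + 54*s*(s + 1)*(2*s - 5)*log(2) + (2*s - 5)*(54*s + 54))/(54*2**s*s**2*(s + 1)*(2*s - 5))
  -1 < Re(s) < 5/2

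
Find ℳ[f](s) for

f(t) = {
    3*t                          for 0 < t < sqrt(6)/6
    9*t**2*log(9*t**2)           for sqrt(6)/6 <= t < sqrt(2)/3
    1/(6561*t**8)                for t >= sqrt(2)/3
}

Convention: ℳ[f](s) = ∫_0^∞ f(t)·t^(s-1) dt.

invert the common scale on t to get t on [0, sqrt(6)/2); t**2*log(t**2) on [sqrt(6)/2, sqrt(2)); t**(-8) on [sqrt(2), ∞)
reversing the power substitution: sqrt(t) on [0, 3/2); t*log(t) on [3/2, 2); t**(-4) on [2, ∞)
decompose at sqrt(6)/6, sqrt(2)/3; ℳ[f](s) sums the 3 pieces' integrals
the [0, sqrt(6)/6) slice contributes ∫ 3*t·t^(s-1) dt
over [sqrt(6)/6, sqrt(2)/3), the kernel integral of 9*t**2*log(9*t**2) enters the sum
for t in [sqrt(2)/3, ∞): the term is ∫ 1/(6561*t**8)·t^(s-1)

(sqrt(2)/6)**s*(32*2**s*s*(s - 8)*(s + 1)*log(2) - 64*2**s*(s - 8)*(s + 1) + 64*2**s*(s - 8)*(s + 1)*log(2) - 2**s*(s + 1)*(s**2 + 4*s + 4) + 3**(s/2)*s*(s - 8)*(s + 1)*(-24*log(3) + 24*log(2)) + 3**(s/2)*(s - 8)*(s + 1)*(-48*log(3) + 48*log(2)) + 48*3**(s/2)*(s - 8)*(s + 1) + 8*3**(s/2)*sqrt(6)*(s - 8)*(s**2 + 4*s + 4))/(16*(s - 8)*(s + 1)*(s**2 + 4*s + 4))
  -1 < Re(s) < 8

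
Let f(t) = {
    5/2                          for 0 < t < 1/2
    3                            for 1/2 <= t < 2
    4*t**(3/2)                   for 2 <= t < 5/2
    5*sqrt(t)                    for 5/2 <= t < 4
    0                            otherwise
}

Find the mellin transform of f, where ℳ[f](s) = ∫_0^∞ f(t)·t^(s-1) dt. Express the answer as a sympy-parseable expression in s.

decompose at 1/2, 2, 5/2; ℳ[f](s) sums the 4 pieces' integrals
[0, 1/2) adds the kernel integral of 5/2
[1/2, 2) adds the kernel integral of 3
segment 2 to 5/2 holds 4*t**(3/2); add its integral
[5/2, 4) adds the kernel integral of 5*sqrt(t)

(40*2**(3*s)*s*(2*s + 3) + 6*2**(2*s)*(2*s + 1)*(2*s + 3) - 32*2**(2*s + 1/2)*s*(2*s + 1) + 20*sqrt(2)*5**(s + 1/2)*s*(2*s + 1) - 10*sqrt(2)*5**(s + 1/2)*s*(2*s + 3) - (2*s + 1)*(2*s + 3))/(2*2**s*s*(2*s + 1)*(2*s + 3))
  Re(s) > 0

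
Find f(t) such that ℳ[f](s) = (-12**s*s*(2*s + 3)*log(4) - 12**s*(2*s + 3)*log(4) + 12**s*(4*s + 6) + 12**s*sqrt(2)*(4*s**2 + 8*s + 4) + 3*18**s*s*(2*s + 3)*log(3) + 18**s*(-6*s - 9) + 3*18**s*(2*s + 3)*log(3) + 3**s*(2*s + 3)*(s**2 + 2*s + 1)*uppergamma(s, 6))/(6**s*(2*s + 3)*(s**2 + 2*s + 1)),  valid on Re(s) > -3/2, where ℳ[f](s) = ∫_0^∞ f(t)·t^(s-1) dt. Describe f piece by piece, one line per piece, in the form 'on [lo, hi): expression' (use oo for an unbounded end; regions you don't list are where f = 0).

split f at 2, 3: ℳ[f](s) collects 3 kernel integrals
piece [0, 2): integrate t**(3/2) against the kernel
piece [2, 3): integrate t*log(t) against the kernel
∫ exp(-2*t)·t^(s-1) over [3, ∞)

on [0, 2): t**(3/2)
on [2, 3): t*log(t)
on [3, oo): exp(-2*t)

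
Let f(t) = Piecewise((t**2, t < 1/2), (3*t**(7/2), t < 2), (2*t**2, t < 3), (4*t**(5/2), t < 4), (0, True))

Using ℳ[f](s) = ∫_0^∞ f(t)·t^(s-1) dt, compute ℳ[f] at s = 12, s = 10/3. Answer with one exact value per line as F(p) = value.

decompose at 1/2, 2, 3; ℳ[f](s) sums the 4 pieces' integrals
for t in [0, 1/2): the term is ∫ t**2·t^(s-1)
on [1/2, 2) integrate f = 3*t**(7/2) against the kernel
between 2 and 3 the integrand is 2*t**2·t^(s-1)
[3, 4) adds the kernel integral of 4*t**(5/2)

F(12) = -38263752*sqrt(3)/29 + 6442450941*sqrt(2)/1015808 + 989691970748445/6651904
F(10/3) = -5832*3**(5/6)/35 - 12*2**(1/3) - 9*2**(1/6)/2624 + 1152*2**(5/6)/41 + 729*3**(1/3)/8 + 50331753*2**(2/3)/35840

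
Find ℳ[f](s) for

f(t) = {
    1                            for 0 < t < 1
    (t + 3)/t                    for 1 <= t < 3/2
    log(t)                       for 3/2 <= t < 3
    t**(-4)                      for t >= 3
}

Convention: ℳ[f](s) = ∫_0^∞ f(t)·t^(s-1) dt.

the shared t-power comes off first: t on [0, 1); t + 3 on [1, 3/2); t*log(t) on [3/2, 3); …
along the cuts 1, 3/2, 3, ℳ[f](s) splits into 4 integrals
segment [0, 1) carries 1; integrate it
piece [1, 3/2): integrate (t + 3)/t against the kernel
on [3/2, 3): add ∫ log(t)·t^(s-1) dt
on [3, ∞) integrate f = t**(-4) against the kernel

2**(1 - s)*(-162*2**(s - 1)*(s - 4)*(s - 1)*(2*s + (s - 1)**2 - 1) - 162*2**(s - 1)*(s - 4)*(2*s + (s - 1)**2 - 1) - 81*3**(s - 1)*s*(s - 4)*(s - 1)**2*log(3) + 81*3**(s - 1)*s*(s - 4)*(s - 1)**2*log(2) - 81*3**(s - 1)*s*(s - 4)*(s - 1)*log(3) + 81*3**(s - 1)*s*(s - 4)*(s - 1)*log(2) + 81*3**(s - 1)*s*(s - 4)*(s - 1) + 243*3**(s - 1)*(s - 4)*(s - 1)*(2*s + (s - 1)**2 - 1) + 162*3**(s - 1)*(s - 4)*(2*s + (s - 1)**2 - 1) + 162*6**(s - 1)*s*(s - 4)*(s - 1)**2*log(3) - 162*6**(s - 1)*s*(s - 4)*(s - 1) + 162*6**(s - 1)*s*(s - 4)*(s - 1)*log(3) - 2*6**(s - 1)*s*(s - 1)*(2*s + (s - 1)**2 - 1))/(54*s*(s - 4)*(s - 1)*(2*s + (s - 1)**2 - 1))
  0 < Re(s) < 4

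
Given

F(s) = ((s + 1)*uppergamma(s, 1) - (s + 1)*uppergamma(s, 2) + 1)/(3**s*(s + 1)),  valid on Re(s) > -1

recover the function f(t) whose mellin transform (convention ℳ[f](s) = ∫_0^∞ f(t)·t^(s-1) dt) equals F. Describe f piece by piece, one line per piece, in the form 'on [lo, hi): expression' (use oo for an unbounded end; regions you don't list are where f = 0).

on [0, 1/3): 3*t
on [1/3, 2/3): exp(-3*t)

invert the common scale on t to get t on [0, 1); exp(-t) on [1, 2)
the 2 pieces separated at 1/3 each add one integral
∫ 3*t·t^(s-1) over [0, 1/3)
segment [1/3, 2/3) carries exp(-3*t); integrate it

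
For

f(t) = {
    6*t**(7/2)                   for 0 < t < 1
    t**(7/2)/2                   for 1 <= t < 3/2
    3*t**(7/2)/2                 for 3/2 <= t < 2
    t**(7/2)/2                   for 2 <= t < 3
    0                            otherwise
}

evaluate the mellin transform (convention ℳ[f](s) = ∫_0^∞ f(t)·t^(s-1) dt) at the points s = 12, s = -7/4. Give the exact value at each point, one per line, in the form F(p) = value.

along the cuts 1, 3/2, 2, ℳ[f](s) splits into 4 integrals
the [0, 1) slice contributes ∫ 6*t**(7/2)·t^(s-1) dt
∫ over [1, 3/2) of t**(7/2)/2·t^(s-1) joins the sum
segment [3/2, 2) carries 3*t**(7/2)/2; integrate it
∫ over [2, 3) of t**(7/2)/2·t^(s-1) joins the sum

F(12) = -14348907*sqrt(6)/1015808 + 11/31 + 65536*sqrt(2)/31 + 14348907*sqrt(3)/31
F(-7/4) = -3*2**(1/4)*3**(3/4)/7 + 8*2**(3/4)/7 + 6*3**(3/4)/7 + 22/7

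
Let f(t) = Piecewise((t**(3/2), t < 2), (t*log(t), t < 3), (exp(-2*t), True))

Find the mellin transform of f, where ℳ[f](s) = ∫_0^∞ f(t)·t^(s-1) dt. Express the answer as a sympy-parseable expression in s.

linearity at 2, 3 turns ℳ[f](s) into 3 summed integrals
[0, 2) adds the kernel integral of t**(3/2)
∫ over [2, 3) of t*log(t)·t^(s-1) joins the sum
piece [3, ∞): integrate exp(-2*t) against the kernel

(-12**s*s*(2*s + 3)*log(4) - 12**s*(2*s + 3)*log(4) + 12**s*(4*s + 6) + 12**s*sqrt(2)*(4*s**2 + 8*s + 4) + 3*18**s*s*(2*s + 3)*log(3) + 18**s*(-6*s - 9) + 3*18**s*(2*s + 3)*log(3) + 3**s*(2*s + 3)*(s**2 + 2*s + 1)*uppergamma(s, 6))/(6**s*(2*s + 3)*(s**2 + 2*s + 1))
  Re(s) > -3/2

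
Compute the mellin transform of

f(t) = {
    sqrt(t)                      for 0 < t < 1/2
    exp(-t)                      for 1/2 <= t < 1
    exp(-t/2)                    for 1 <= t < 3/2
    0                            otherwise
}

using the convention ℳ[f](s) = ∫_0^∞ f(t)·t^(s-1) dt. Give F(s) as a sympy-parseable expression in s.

treat the 3 regions marked off by 1/2, 1 separately and sum
[0, 1/2) adds the kernel integral of sqrt(t)
∫ exp(-t)·t^(s-1) over [1/2, 1)
the [1, 3/2) slice contributes ∫ exp(-t/2)·t^(s-1) dt

(2**s*(2*s + 1)*uppergamma(s, 1/2) - 2**s*(2*s + 1)*uppergamma(s, 1) + 4**s*(2*s + 1)*uppergamma(s, 1/2) - 4**s*(2*s + 1)*uppergamma(s, 3/4) + sqrt(2))/(2**s*(2*s + 1))
  Re(s) > -1/2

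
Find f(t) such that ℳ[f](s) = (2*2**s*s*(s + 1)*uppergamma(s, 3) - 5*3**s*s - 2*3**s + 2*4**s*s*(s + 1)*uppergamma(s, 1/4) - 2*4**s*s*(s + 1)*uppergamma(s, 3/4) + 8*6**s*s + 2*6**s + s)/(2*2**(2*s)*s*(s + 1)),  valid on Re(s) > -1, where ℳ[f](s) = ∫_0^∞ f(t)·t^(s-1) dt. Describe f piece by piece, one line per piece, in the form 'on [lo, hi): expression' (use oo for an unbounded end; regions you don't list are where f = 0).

strip the common scale on t: t on [0, 1/2); exp(-t/2) on [1/2, 3/2); t + 1 on [3/2, 3); …
summing 4 kernel integrals split by 1/4, 3/4, 3/2 yields ℳ[f](s)
on [0, 1/4): add ∫ 2*t·t^(s-1) dt
∫ exp(-t)·t^(s-1) over [1/4, 3/4)
∫ (2*t + 1)·t^(s-1) over [3/4, 3/2)
piece [3/2, ∞): integrate exp(-2*t) against the kernel

on [0, 1/4): 2*t
on [1/4, 3/4): exp(-t)
on [3/4, 3/2): 2*t + 1
on [3/2, oo): exp(-2*t)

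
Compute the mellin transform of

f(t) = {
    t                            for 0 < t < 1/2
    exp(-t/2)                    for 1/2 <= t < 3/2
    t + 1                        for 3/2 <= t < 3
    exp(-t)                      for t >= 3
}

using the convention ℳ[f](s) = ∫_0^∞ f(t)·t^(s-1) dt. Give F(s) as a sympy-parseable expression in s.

along the cuts 1/2, 3/2, 3, ℳ[f](s) splits into 4 integrals
for t in [0, 1/2): the term is ∫ t·t^(s-1)
the [1/2, 3/2) slice contributes ∫ exp(-t/2)·t^(s-1) dt
on [3/2, 3) integrate f = (t + 1) against the kernel
between 3 and ∞ the integrand is exp(-t)·t^(s-1)

(2*2**s*s*(s + 1)*uppergamma(s, 3) - 5*3**s*s - 2*3**s + 2*4**s*s*(s + 1)*uppergamma(s, 1/4) - 2*4**s*s*(s + 1)*uppergamma(s, 3/4) + 8*6**s*s + 2*6**s + s)/(2*2**s*s*(s + 1))
  Re(s) > -1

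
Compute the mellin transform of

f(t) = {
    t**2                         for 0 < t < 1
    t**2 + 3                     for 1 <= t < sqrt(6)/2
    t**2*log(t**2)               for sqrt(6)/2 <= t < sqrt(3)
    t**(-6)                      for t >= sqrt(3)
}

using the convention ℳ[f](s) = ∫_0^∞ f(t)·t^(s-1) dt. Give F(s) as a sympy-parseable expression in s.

(-81*2**(s/2)*s*(s/2 - 3)*(s**2/4 + s + 1) - 162*2**(s/2)*(s/2 - 3)*(s**2/4 + s + 1) - 81*3**(s/2)*s**2*(s/2 - 3)*(s/2 + 1)*log(3)/4 + 81*3**(s/2)*s**2*(s/2 - 3)*(s/2 + 1)*log(2)/4 - 81*3**(s/2)*s*(s/2 - 3)*(s/2 + 1)*log(3)/2 + 81*3**(s/2)*s*(s/2 - 3)*(s/2 + 1)*log(2)/2 + 81*3**(s/2)*s*(s/2 - 3)*(s/2 + 1)/2 + 243*3**(s/2)*s*(s/2 - 3)*(s**2/4 + s + 1)/2 + 162*3**(s/2)*(s/2 - 3)*(s**2/4 + s + 1) + 81*6**(s/2)*s**2*(s/2 - 3)*(s/2 + 1)*log(3)/2 - 81*6**(s/2)*s*(s/2 - 3)*(s/2 + 1) + 81*6**(s/2)*s*(s/2 - 3)*(s/2 + 1)*log(3) - 6**(s/2)*s*(s/2 + 1)*(s**2/4 + s + 1))/(54*2**(s/2)*s*(s/2 - 3)*(s/2 + 1)*(s**2/4 + s + 1))
  -2 < Re(s) < 6

remove the power substitution first: t on [0, 1); t + 3 on [1, 3/2); t*log(t) on [3/2, 3); …
split f at 1, sqrt(6)/2, sqrt(3): ℳ[f](s) collects 4 kernel integrals
segment 0 to 1 holds t**2; add its integral
[1, sqrt(6)/2) adds the kernel integral of (t**2 + 3)
segment [sqrt(6)/2, sqrt(3)) carries t**2*log(t**2); integrate it
segment [sqrt(3), ∞) carries t**(-6); integrate it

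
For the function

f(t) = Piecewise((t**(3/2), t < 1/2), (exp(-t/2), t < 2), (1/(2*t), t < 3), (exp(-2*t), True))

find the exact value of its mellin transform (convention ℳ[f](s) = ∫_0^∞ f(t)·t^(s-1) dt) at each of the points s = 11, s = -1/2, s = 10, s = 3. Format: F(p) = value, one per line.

F(11) = -20201678848*exp(-1) + sqrt(2)/102400 + 5474871*exp(-6)/8 + 11605/4 + 4885809916361*exp(-1/4)/512
F(-1/2) = -sqrt(2)*sqrt(pi)*erfc(1/2) - sqrt(2)*exp(-1) - sqrt(3)/27 - 2*sqrt(2)*sqrt(pi)*erfc(sqrt(6)) + 2*sqrt(3)*exp(-6)/3 + sqrt(2)/12 + sqrt(2)*sqrt(pi)*erfc(1) + 1/2 + 2*sqrt(2)*exp(-1/4)
F(10) = -1010083840*exp(-1) + sqrt(2)/47104 + 1047735*exp(-6)/8 + 19171/18 + 122145247909*exp(-1/4)/256
F(3) = -40*exp(-1) + sqrt(2)/144 + 25*exp(-6)/4 + 5/4 + 41*exp(-1/4)/2

treat the 4 regions marked off by 1/2, 2, 3 separately and sum
on [0, 1/2) integrate f = t**(3/2) against the kernel
piece [1/2, 2): integrate exp(-t/2) against the kernel
segment [2, 3) carries 1/(2*t); integrate it
segment [3, ∞) carries exp(-2*t); integrate it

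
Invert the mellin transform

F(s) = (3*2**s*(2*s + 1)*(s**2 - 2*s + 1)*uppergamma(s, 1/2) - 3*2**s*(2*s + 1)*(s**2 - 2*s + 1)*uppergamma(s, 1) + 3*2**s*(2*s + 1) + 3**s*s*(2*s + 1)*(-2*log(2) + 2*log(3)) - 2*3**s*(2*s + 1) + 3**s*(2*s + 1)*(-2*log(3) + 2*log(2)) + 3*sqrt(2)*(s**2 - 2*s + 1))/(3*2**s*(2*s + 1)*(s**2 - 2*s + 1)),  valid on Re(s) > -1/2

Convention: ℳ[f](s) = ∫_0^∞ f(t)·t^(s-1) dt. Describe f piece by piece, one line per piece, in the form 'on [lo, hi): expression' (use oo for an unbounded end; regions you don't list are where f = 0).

along the cuts 1/2, 1, ℳ[f](s) splits into 3 integrals
between 0 and 1/2 the integrand is sqrt(t)·t^(s-1)
on [1/2, 1): add ∫ exp(-t)·t^(s-1) dt
piece [1, 3/2): integrate log(t)/t against the kernel

on [0, 1/2): sqrt(t)
on [1/2, 1): exp(-t)
on [1, 3/2): log(t)/t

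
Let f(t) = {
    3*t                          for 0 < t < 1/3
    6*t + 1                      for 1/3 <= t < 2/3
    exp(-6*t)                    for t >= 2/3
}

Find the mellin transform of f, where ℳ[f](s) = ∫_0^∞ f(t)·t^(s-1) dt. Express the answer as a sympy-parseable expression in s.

(2**s*s*(s + 1)*uppergamma(s, 4) - 2*4**s*s - 4**s + 5*8**s*s + 8**s)/(12**s*s*(s + 1))
  Re(s) > -1

undo the common scale on t: t on [0, 1); 2*t + 1 on [1, 2); exp(-2*t) on [2, ∞)
f breaks at 1/3, 2/3 into 3 integrals to sum
on [0, 1/3): add ∫ 3*t·t^(s-1) dt
[1/3, 2/3) adds the kernel integral of (6*t + 1)
the [2/3, ∞) slice contributes ∫ exp(-6*t)·t^(s-1) dt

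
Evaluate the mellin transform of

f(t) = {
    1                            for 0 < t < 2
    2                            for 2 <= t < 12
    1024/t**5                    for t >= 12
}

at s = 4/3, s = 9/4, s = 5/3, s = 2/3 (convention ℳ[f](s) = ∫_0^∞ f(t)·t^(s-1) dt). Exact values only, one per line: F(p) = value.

F(4/3) = 2**(1/3)*(-891 + 10700*6**(1/3))/594
F(9/4) = 16*2**(1/4)*(-33 + 2380*6**(1/4))/297
F(5/3) = -6*2**(2/3)/5 + 3892*18**(1/3)/135
F(2/3) = 2**(2/3)*(-3159 + 6320*6**(2/3))/2106

invert the common scale on t to get 1 on [0, 1); 2 on [1, 6); 32/t**5 on [6, ∞)
undo the common scale on t: 1 on [0, 1/2); 2 on [1/2, 3); t**(-5) on [3, ∞)
strip the shared t-power: t on [0, 1/2); 2*t on [1/2, 3); t**(-4) on [3, ∞)
decompose at 2, 12; ℳ[f](s) sums the 3 pieces' integrals
on [0, 2): add ∫ 1·t^(s-1) dt
piece [2, 12): integrate 2 against the kernel
[12, ∞) adds the kernel integral of 1024/t**5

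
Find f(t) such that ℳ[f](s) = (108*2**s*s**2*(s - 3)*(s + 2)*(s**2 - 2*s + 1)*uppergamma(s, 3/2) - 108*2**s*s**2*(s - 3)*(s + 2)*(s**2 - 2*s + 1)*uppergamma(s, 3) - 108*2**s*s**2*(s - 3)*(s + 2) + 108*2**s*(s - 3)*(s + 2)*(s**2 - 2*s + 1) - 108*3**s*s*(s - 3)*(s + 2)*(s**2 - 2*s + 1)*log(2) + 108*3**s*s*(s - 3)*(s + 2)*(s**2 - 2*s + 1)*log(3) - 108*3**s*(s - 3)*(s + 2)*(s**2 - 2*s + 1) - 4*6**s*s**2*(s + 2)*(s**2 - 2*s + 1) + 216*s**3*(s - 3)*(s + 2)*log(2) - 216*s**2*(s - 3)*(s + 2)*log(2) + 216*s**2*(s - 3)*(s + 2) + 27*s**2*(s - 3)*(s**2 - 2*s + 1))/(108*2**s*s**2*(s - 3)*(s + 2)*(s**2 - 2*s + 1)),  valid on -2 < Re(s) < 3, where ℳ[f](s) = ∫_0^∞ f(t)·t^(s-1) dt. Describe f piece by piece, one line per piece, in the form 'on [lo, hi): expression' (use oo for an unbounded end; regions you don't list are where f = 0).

linearity at 1/2, 1, 3/2, 3 turns ℳ[f](s) into 5 summed integrals
on [0, 1/2) integrate f = t**2 against the kernel
the [1/2, 1) slice contributes ∫ log(t)/t·t^(s-1) dt
over [1, 3/2), the kernel integral of log(t) enters the sum
segment 3/2 to 3 holds exp(-t); add its integral
over [3, ∞), the kernel integral of t**(-3) enters the sum

on [0, 1/2): t**2
on [1/2, 1): log(t)/t
on [1, 3/2): log(t)
on [3/2, 3): exp(-t)
on [3, oo): t**(-3)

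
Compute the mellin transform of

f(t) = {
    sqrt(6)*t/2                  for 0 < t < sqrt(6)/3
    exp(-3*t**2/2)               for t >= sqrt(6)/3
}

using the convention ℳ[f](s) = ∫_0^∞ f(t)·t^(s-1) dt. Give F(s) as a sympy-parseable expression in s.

undo the power substitution: sqrt(6)*sqrt(t)/2 on [0, 2/3); exp(-3*t/2) on [2/3, ∞)
remove the common scale on t first: sqrt(t) on [0, 1); exp(-t) on [1, ∞)
treat the 2 regions marked off by sqrt(6)/3 separately and sum
[0, sqrt(6)/3) adds the kernel integral of sqrt(6)*t/2
piece [sqrt(6)/3, ∞): integrate exp(-3*t**2/2) against the kernel

((s + 1)*uppergamma(s/2, 1) + 2)/(2*(3/2)**(s/2)*(s + 1))
  Re(s) > -1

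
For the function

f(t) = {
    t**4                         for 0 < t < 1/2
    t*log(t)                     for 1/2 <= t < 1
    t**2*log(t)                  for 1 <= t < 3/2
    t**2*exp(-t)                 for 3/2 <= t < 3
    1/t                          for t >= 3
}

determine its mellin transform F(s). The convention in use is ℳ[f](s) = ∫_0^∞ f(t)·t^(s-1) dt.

(48*2**s*(s - 1)*(s + 2)**2*(s + 4)*(2*s - (s + 2)**2 + 3)*uppergamma(s + 2, 3/2) - 48*2**s*(s - 1)*(s + 2)**2*(s + 4)*(2*s - (s + 2)**2 + 3)*uppergamma(s + 2, 3) + 48*2**s*(s - 1)*(s + 2)**2*(s + 4) + 48*2**s*(s - 1)*(s + 4)*(2*s - (s + 2)**2 + 3) + 3**s*(s - 1)*(s + 2)*(s + 4)*(-108*log(2) + 108*log(3))*(2*s - (s + 2)**2 + 3) - 108*3**s*(s - 1)*(s + 4)*(2*s - (s + 2)**2 + 3) - 16*6**s*(s + 2)**2*(s + 4)*(2*s - (s + 2)**2 + 3) - 24*(s - 1)*(s + 2)**3*(s + 4)*log(2) - 24*(s - 1)*(s + 2)**2*(s + 4) + 24*(s - 1)*(s + 2)**2*(s + 4)*log(2) + 3*(s - 1)*(s + 2)**2*(2*s - (s + 2)**2 + 3))/(48*2**s*(s - 1)*(s + 2)**2*(s + 4)*(2*s - (s + 2)**2 + 3))
  -4 < Re(s) < 1

the shared t-power comes off first: t**3 on [0, 1/2); log(t) on [1/2, 1); t*log(t) on [1, 3/2); …
peel off the shared t-power: t**2 on [0, 1/2); log(t)/t on [1/2, 1); log(t) on [1, 3/2); …
the 5 pieces separated at 1/2, 1, 3/2, 3 each add one integral
piece [0, 1/2): integrate t**4 against the kernel
segment [1/2, 1) carries t*log(t); integrate it
between 1 and 3/2 the integrand is t**2*log(t)·t^(s-1)
the [3/2, 3) slice contributes ∫ t**2*exp(-t)·t^(s-1) dt
∫ over [3, ∞) of 1/t·t^(s-1) joins the sum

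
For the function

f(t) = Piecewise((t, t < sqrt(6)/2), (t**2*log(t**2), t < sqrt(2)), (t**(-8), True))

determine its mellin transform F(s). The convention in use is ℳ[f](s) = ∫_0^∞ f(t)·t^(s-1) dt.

(sqrt(2)/2)**s*(32*2**s*s*(s - 8)*(s + 1)*log(2) - 64*2**s*(s - 8)*(s + 1) + 64*2**s*(s - 8)*(s + 1)*log(2) - 2**s*(s + 1)*(s**2 + 4*s + 4) + 3**(s/2)*s*(s - 8)*(s + 1)*(-24*log(3) + 24*log(2)) + 3**(s/2)*(s - 8)*(s + 1)*(-48*log(3) + 48*log(2)) + 48*3**(s/2)*(s - 8)*(s + 1) + 8*3**(s/2)*sqrt(6)*(s - 8)*(s**2 + 4*s + 4))/(16*(s - 8)*(s + 1)*(s**2 + 4*s + 4))
  -1 < Re(s) < 8

invert the power substitution to get sqrt(t) on [0, 3/2); t*log(t) on [3/2, 2); t**(-4) on [2, ∞)
f breaks at sqrt(6)/2, sqrt(2) into 3 integrals to sum
the [0, sqrt(6)/2) slice contributes ∫ t·t^(s-1) dt
∫ over [sqrt(6)/2, sqrt(2)) of t**2*log(t**2)·t^(s-1) joins the sum
∫ over [sqrt(2), ∞) of t**(-8)·t^(s-1) joins the sum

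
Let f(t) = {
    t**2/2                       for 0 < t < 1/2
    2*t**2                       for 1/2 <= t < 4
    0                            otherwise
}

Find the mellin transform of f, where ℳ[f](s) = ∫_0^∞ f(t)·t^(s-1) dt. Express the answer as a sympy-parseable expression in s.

the 2 pieces separated at 1/2 each add one integral
piece [0, 1/2): integrate t**2/2 against the kernel
between 1/2 and 4 the integrand is 2*t**2·t^(s-1)

(256*2**(3*s) - 3)/(8*2**s*(s + 2))
  Re(s) > -2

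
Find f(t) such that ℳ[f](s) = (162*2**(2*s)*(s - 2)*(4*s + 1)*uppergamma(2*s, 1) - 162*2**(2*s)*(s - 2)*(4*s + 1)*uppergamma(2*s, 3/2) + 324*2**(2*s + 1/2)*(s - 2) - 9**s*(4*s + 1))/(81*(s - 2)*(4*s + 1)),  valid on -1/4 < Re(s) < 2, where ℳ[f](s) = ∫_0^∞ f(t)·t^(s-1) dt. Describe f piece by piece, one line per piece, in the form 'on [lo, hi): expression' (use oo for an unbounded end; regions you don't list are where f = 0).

on [0, 4): t**(1/4)
on [4, 9): exp(-sqrt(t)/2)
on [9, oo): t**(-2)

the power substitution comes off first: sqrt(t) on [0, 2); exp(-t/2) on [2, 3); t**(-4) on [3, ∞)
cuts at 4, 9: linearity sums the 3 kernel integrals
over [0, 4), the kernel integral of t**(1/4) enters the sum
the [4, 9) slice contributes ∫ exp(-sqrt(t)/2)·t^(s-1) dt
on [9, ∞): add ∫ t**(-2)·t^(s-1) dt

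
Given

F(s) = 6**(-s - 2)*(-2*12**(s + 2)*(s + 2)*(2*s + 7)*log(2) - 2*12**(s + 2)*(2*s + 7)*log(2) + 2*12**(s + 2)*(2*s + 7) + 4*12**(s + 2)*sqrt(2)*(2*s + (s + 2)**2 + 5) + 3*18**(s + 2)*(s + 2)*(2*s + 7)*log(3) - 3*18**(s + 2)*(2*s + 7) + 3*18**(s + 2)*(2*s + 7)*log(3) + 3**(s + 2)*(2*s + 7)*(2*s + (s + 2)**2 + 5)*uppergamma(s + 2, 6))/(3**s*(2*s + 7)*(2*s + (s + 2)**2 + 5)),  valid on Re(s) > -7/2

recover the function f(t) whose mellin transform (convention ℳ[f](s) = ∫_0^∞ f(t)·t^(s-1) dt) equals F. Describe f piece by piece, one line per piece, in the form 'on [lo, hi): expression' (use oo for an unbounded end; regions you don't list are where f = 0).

on [0, 2/3): 27*sqrt(3)*t**(7/2)
on [2/3, 1): 27*t**3*log(3*t)
on [1, oo): 9*t**2*exp(-6*t)

undo the common scale on t: t**(7/2) on [0, 2); t**3*log(t) on [2, 3); t**2*exp(-2*t) on [3, ∞)
undo the shared t-power: t**(3/2) on [0, 2); t*log(t) on [2, 3); exp(-2*t) on [3, ∞)
split f at 2/3, 1: ℳ[f](s) collects 3 kernel integrals
[0, 2/3) adds the kernel integral of 27*sqrt(3)*t**(7/2)
on [2/3, 1) integrate f = 27*t**3*log(3*t) against the kernel
segment 1 to ∞ holds 9*t**2*exp(-6*t); add its integral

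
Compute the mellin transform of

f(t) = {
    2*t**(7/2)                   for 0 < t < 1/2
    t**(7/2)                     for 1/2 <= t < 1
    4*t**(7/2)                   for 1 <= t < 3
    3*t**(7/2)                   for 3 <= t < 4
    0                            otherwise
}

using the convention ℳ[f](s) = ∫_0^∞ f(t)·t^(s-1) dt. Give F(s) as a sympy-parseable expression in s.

decompose at 1/2, 1, 3; ℳ[f](s) sums the 4 pieces' integrals
between 0 and 1/2 the integrand is 2*t**(7/2)·t^(s-1)
segment 1/2 to 1 holds t**(7/2); add its integral
segment [1, 3) carries 4*t**(7/2); integrate it
over [3, 4), the kernel integral of 3*t**(7/2) enters the sum

2*(2**(-s - 7/2) + 3**(s + 7/2) + 3*4**(s + 7/2) - 3)/(2*s + 7)
  Re(s) > -7/2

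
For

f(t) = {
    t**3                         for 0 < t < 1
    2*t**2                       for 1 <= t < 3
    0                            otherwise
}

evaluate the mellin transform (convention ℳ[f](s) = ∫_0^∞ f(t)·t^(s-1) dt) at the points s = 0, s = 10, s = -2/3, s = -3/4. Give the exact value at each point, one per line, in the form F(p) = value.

F(0) = 25/3
F(10) = 3454363/39
F(-2/3) = -15/14 + 9*3**(1/3)/2
F(-3/4) = -52/45 + 24*3**(1/4)/5

back out the shared t-power: t**4 on [0, 1); 2*t**3 on [1, 3)
undo the shared t-power: t**2 on [0, 1); 2*t on [1, 3)
the shared t-power comes off first: t**(3/2) on [0, 1); 2*sqrt(t) on [1, 3)
summing 2 kernel integrals split by 1 yields ℳ[f](s)
the [0, 1) slice contributes ∫ t**3·t^(s-1) dt
piece [1, 3): integrate 2*t**2 against the kernel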